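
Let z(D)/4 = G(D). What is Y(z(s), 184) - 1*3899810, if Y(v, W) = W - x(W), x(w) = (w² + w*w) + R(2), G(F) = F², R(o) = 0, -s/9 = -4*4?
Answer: -3967338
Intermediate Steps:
s = 144 (s = -(-36)*4 = -9*(-16) = 144)
z(D) = 4*D²
x(w) = 2*w² (x(w) = (w² + w*w) + 0 = (w² + w²) + 0 = 2*w² + 0 = 2*w²)
Y(v, W) = W - 2*W²
Y(z(s), 184) - 1*3899810 = 184*(1 - 2*184) - 1*3899810 = 184*(1 - 368) - 3899810 = 184*(-367) - 3899810 = -67528 - 3899810 = -3967338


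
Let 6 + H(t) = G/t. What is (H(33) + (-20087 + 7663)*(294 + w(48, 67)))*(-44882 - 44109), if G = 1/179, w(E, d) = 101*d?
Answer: 46114843783494199/5907 ≈ 7.8068e+12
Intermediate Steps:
G = 1/179 ≈ 0.0055866
H(t) = -6 + 1/(179*t)
(H(33) + (-20087 + 7663)*(294 + w(48, 67)))*(-44882 - 44109) = ((-6 + (1/179)/33) + (-20087 + 7663)*(294 + 101*67))*(-44882 - 44109) = ((-6 + (1/179)*(1/33)) - 12424*(294 + 6767))*(-88991) = ((-6 + 1/5907) - 12424*7061)*(-88991) = (-35441/5907 - 87725864)*(-88991) = -518196714089/5907*(-88991) = 46114843783494199/5907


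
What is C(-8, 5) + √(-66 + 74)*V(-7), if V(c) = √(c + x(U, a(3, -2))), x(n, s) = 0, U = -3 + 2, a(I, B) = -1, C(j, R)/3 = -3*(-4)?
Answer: 36 + 2*I*√14 ≈ 36.0 + 7.4833*I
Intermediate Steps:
C(j, R) = 36 (C(j, R) = 3*(-3*(-4)) = 3*12 = 36)
U = -1
V(c) = √c (V(c) = √(c + 0) = √c)
C(-8, 5) + √(-66 + 74)*V(-7) = 36 + √(-66 + 74)*√(-7) = 36 + √8*(I*√7) = 36 + (2*√2)*(I*√7) = 36 + 2*I*√14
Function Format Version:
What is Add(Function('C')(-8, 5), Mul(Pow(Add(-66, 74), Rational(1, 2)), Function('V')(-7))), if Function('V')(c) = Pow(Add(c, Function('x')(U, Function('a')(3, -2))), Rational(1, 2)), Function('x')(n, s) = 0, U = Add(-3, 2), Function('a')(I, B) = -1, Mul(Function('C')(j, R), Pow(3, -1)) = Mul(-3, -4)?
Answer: Add(36, Mul(2, I, Pow(14, Rational(1, 2)))) ≈ Add(36.000, Mul(7.4833, I))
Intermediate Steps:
Function('C')(j, R) = 36 (Function('C')(j, R) = Mul(3, Mul(-3, -4)) = Mul(3, 12) = 36)
U = -1
Function('V')(c) = Pow(c, Rational(1, 2)) (Function('V')(c) = Pow(Add(c, 0), Rational(1, 2)) = Pow(c, Rational(1, 2)))
Add(Function('C')(-8, 5), Mul(Pow(Add(-66, 74), Rational(1, 2)), Function('V')(-7))) = Add(36, Mul(Pow(Add(-66, 74), Rational(1, 2)), Pow(-7, Rational(1, 2)))) = Add(36, Mul(Pow(8, Rational(1, 2)), Mul(I, Pow(7, Rational(1, 2))))) = Add(36, Mul(Mul(2, Pow(2, Rational(1, 2))), Mul(I, Pow(7, Rational(1, 2))))) = Add(36, Mul(2, I, Pow(14, Rational(1, 2))))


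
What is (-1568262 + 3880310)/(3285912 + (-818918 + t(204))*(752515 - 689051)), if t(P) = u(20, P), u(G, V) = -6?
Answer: -289006/6496113353 ≈ -4.4489e-5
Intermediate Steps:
t(P) = -6
(-1568262 + 3880310)/(3285912 + (-818918 + t(204))*(752515 - 689051)) = (-1568262 + 3880310)/(3285912 + (-818918 - 6)*(752515 - 689051)) = 2312048/(3285912 - 818924*63464) = 2312048/(3285912 - 51972192736) = 2312048/(-51968906824) = 2312048*(-1/51968906824) = -289006/6496113353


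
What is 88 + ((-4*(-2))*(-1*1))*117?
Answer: -848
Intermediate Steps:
88 + ((-4*(-2))*(-1*1))*117 = 88 + (8*(-1))*117 = 88 - 8*117 = 88 - 936 = -848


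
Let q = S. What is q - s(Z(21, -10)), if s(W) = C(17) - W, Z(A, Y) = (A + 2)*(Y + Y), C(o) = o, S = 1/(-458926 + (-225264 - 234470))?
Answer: -438200821/918660 ≈ -477.00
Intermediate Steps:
S = -1/918660 (S = 1/(-458926 - 459734) = 1/(-918660) = -1/918660 ≈ -1.0885e-6)
Z(A, Y) = 2*Y*(2 + A) (Z(A, Y) = (2 + A)*(2*Y) = 2*Y*(2 + A))
s(W) = 17 - W
q = -1/918660 ≈ -1.0885e-6
q - s(Z(21, -10)) = -1/918660 - (17 - 2*(-10)*(2 + 21)) = -1/918660 - (17 - 2*(-10)*23) = -1/918660 - (17 - 1*(-460)) = -1/918660 - (17 + 460) = -1/918660 - 1*477 = -1/918660 - 477 = -438200821/918660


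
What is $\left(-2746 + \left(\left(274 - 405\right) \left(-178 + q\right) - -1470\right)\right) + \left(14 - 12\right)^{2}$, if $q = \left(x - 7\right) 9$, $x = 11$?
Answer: $17330$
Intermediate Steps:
$q = 36$ ($q = \left(11 - 7\right) 9 = 4 \cdot 9 = 36$)
$\left(-2746 + \left(\left(274 - 405\right) \left(-178 + q\right) - -1470\right)\right) + \left(14 - 12\right)^{2} = \left(-2746 - \left(-1470 - \left(274 - 405\right) \left(-178 + 36\right)\right)\right) + \left(14 - 12\right)^{2} = \left(-2746 + \left(\left(-131\right) \left(-142\right) + 1470\right)\right) + 2^{2} = \left(-2746 + \left(18602 + 1470\right)\right) + 4 = \left(-2746 + 20072\right) + 4 = 17326 + 4 = 17330$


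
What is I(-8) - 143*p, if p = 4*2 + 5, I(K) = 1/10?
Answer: -18589/10 ≈ -1858.9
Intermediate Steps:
I(K) = 1/10
p = 13 (p = 8 + 5 = 13)
I(-8) - 143*p = 1/10 - 143*13 = 1/10 - 1859 = -18589/10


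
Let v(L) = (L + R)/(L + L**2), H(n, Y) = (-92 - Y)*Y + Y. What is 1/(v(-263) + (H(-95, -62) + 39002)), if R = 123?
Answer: 34453/1405682330 ≈ 2.4510e-5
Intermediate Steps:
H(n, Y) = Y + Y*(-92 - Y) (H(n, Y) = Y*(-92 - Y) + Y = Y + Y*(-92 - Y))
v(L) = (123 + L)/(L + L**2) (v(L) = (L + 123)/(L + L**2) = (123 + L)/(L + L**2))
1/(v(-263) + (H(-95, -62) + 39002)) = 1/((123 - 263)/((-263)*(1 - 263)) + (-1*(-62)*(91 - 62) + 39002)) = 1/(-1/263*(-140)/(-262) + (-1*(-62)*29 + 39002)) = 1/(-1/263*(-1/262)*(-140) + (1798 + 39002)) = 1/(-70/34453 + 40800) = 1/(1405682330/34453) = 34453/1405682330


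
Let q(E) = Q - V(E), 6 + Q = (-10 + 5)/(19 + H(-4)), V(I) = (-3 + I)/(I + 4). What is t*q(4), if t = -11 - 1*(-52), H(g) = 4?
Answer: -47847/184 ≈ -260.04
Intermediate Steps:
V(I) = (-3 + I)/(4 + I)
Q = -143/23 (Q = -6 + (-10 + 5)/(19 + 4) = -6 - 5/23 = -143/23 ≈ -6.2174)
t = 41 (t = -11 + 52 = 41)
q(E) = -143/23 - (-3 + E)/(4 + E)
t*q(4) = 41*((-503 - 166*4)/(23*(4 + 4))) = 41*((1/23)*(-503 - 664)/8) = 41*((1/23)*(1/8)*(-1167)) = 41*(-1167/184) = -47847/184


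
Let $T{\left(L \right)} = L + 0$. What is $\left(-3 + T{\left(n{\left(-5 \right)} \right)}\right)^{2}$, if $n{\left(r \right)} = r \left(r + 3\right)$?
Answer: $49$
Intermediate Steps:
$n{\left(r \right)} = r \left(3 + r\right)$
$T{\left(L \right)} = L$
$\left(-3 + T{\left(n{\left(-5 \right)} \right)}\right)^{2} = \left(-3 - 5 \left(3 - 5\right)\right)^{2} = \left(-3 - -10\right)^{2} = \left(-3 + 10\right)^{2} = 7^{2} = 49$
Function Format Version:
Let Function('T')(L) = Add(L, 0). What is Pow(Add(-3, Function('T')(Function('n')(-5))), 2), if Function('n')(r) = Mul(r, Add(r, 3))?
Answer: 49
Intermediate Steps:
Function('n')(r) = Mul(r, Add(3, r))
Function('T')(L) = L
Pow(Add(-3, Function('T')(Function('n')(-5))), 2) = Pow(Add(-3, Mul(-5, Add(3, -5))), 2) = Pow(Add(-3, Mul(-5, -2)), 2) = Pow(Add(-3, 10), 2) = Pow(7, 2) = 49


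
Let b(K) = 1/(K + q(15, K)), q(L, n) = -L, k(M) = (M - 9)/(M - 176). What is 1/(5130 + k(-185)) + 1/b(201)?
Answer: 344495425/1852124 ≈ 186.00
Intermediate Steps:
k(M) = (-9 + M)/(-176 + M)
b(K) = 1/(-15 + K) (b(K) = 1/(K - 1*15) = 1/(K - 15) = 1/(-15 + K))
1/(5130 + k(-185)) + 1/b(201) = 1/(5130 + (-9 - 185)/(-176 - 185)) + 1/(1/(-15 + 201)) = 1/(5130 - 194/(-361)) + 1/(1/186) = 1/(5130 - 1/361*(-194)) + 1/(1/186) = 1/(5130 + 194/361) + 186 = 1/(1852124/361) + 186 = 361/1852124 + 186 = 344495425/1852124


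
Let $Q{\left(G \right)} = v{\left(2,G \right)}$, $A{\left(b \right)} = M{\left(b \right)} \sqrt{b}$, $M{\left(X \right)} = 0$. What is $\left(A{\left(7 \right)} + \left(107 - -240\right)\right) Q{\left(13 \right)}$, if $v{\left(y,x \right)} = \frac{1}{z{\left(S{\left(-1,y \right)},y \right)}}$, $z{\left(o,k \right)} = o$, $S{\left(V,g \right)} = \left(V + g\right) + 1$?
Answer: $\frac{347}{2} \approx 173.5$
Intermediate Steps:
$S{\left(V,g \right)} = 1 + V + g$
$A{\left(b \right)} = 0$ ($A{\left(b \right)} = 0 \sqrt{b} = 0$)
$v{\left(y,x \right)} = \frac{1}{y}$ ($v{\left(y,x \right)} = \frac{1}{1 - 1 + y} = \frac{1}{y}$)
$Q{\left(G \right)} = \frac{1}{2}$
$\left(A{\left(7 \right)} + \left(107 - -240\right)\right) Q{\left(13 \right)} = \left(0 + \left(107 - -240\right)\right) \frac{1}{2} = \left(0 + \left(107 + 240\right)\right) \frac{1}{2} = \left(0 + 347\right) \frac{1}{2} = 347 \cdot \frac{1}{2} = \frac{347}{2}$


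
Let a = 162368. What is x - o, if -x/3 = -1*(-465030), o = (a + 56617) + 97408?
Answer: -1711483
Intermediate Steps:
o = 316393 (o = (162368 + 56617) + 97408 = 218985 + 97408 = 316393)
x = -1395090 (x = -(-3)*(-465030) = -3*465030 = -1395090)
x - o = -1395090 - 1*316393 = -1395090 - 316393 = -1711483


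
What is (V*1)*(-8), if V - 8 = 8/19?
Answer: -1280/19 ≈ -67.368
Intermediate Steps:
V = 160/19 (V = 8 + 8/19 = 160/19 ≈ 8.4211)
(V*1)*(-8) = ((160/19)*1)*(-8) = (160/19)*(-8) = -1280/19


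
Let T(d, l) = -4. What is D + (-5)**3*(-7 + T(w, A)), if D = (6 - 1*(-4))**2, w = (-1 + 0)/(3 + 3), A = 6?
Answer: 1475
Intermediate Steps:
w = -1/6 ≈ -0.16667
D = 100 (D = (6 + 4)**2 = 10**2 = 100)
D + (-5)**3*(-7 + T(w, A)) = 100 + (-5)**3*(-7 - 4) = 100 - 125*(-11) = 100 + 1375 = 1475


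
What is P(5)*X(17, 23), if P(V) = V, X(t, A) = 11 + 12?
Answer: 115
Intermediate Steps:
X(t, A) = 23
P(5)*X(17, 23) = 5*23 = 115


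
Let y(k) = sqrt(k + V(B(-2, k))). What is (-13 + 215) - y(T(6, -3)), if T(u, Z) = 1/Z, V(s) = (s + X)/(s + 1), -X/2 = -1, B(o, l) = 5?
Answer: 202 - sqrt(30)/6 ≈ 201.09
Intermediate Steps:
X = 2 (X = -2*(-1) = 2)
V(s) = (2 + s)/(1 + s) (V(s) = (s + 2)/(s + 1) = (2 + s)/(1 + s))
y(k) = sqrt(7/6 + k) (y(k) = sqrt(k + (2 + 5)/(1 + 5)) = sqrt(k + 7/6) = sqrt(7/6 + k))
(-13 + 215) - y(T(6, -3)) = (-13 + 215) - sqrt(42 + 36/(-3))/6 = 202 - sqrt(42 + 36*(-1/3))/6 = 202 - sqrt(42 - 12)/6 = 202 - sqrt(30)/6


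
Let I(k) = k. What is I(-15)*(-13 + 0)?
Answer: 195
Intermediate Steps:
I(-15)*(-13 + 0) = -15*(-13 + 0) = -15*(-13) = 195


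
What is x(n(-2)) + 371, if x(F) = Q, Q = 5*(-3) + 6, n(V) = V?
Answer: 362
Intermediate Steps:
Q = -9 (Q = -15 + 6 = -9)
x(F) = -9
x(n(-2)) + 371 = -9 + 371 = 362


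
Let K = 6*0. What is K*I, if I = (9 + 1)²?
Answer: 0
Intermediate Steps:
K = 0
I = 100 (I = 10² = 100)
K*I = 0*100 = 0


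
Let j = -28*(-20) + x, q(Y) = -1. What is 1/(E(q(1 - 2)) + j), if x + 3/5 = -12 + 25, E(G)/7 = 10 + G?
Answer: 5/3177 ≈ 0.0015738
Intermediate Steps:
E(G) = 70 + 7*G (E(G) = 7*(10 + G) = 70 + 7*G)
x = 62/5 (x = -⅗ + (-12 + 25) = -⅗ + 13 = 62/5 ≈ 12.400)
j = 2862/5 (j = -28*(-20) + 62/5 = 560 + 62/5 = 2862/5 ≈ 572.40)
1/(E(q(1 - 2)) + j) = 1/((70 + 7*(-1)) + 2862/5) = 1/((70 - 7) + 2862/5) = 1/(63 + 2862/5) = 1/(3177/5) = 5/3177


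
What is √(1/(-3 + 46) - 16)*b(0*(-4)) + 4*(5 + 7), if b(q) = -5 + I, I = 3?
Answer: 48 - 2*I*√29541/43 ≈ 48.0 - 7.9942*I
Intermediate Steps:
b(q) = -2 (b(q) = -5 + 3 = -2)
√(1/(-3 + 46) - 16)*b(0*(-4)) + 4*(5 + 7) = √(1/(-3 + 46) - 16)*(-2) + 4*(5 + 7) = √(1/43 - 16)*(-2) + 4*12 = √(1/43 - 16)*(-2) + 48 = √(-687/43)*(-2) + 48 = (I*√29541/43)*(-2) + 48 = -2*I*√29541/43 + 48 = 48 - 2*I*√29541/43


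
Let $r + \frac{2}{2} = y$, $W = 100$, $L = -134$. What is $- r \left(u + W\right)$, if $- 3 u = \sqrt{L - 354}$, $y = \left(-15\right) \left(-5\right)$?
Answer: $-7400 + \frac{148 i \sqrt{122}}{3} \approx -7400.0 + 544.9 i$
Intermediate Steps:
$y = 75$
$u = - \frac{2 i \sqrt{122}}{3}$ ($u = - \frac{\sqrt{-134 - 354}}{3} = - \frac{\sqrt{-488}}{3} = - \frac{2 i \sqrt{122}}{3} \approx - 7.3636 i$)
$r = 74$ ($r = -1 + 75 = 74$)
$- r \left(u + W\right) = \left(-1\right) 74 \left(- \frac{2 i \sqrt{122}}{3} + 100\right) = - 74 \left(100 - \frac{2 i \sqrt{122}}{3}\right) = -7400 + \frac{148 i \sqrt{122}}{3}$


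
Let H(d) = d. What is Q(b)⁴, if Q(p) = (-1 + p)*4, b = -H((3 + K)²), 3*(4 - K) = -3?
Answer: 4569760000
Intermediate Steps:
K = 5 (K = 4 - ⅓*(-3) = 4 + 1 = 5)
b = -64 (b = -(3 + 5)² = -1*8² = -1*64 = -64)
Q(p) = -4 + 4*p
Q(b)⁴ = (-4 + 4*(-64))⁴ = (-4 - 256)⁴ = (-260)⁴ = 4569760000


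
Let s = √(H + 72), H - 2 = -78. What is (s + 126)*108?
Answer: 13608 + 216*I ≈ 13608.0 + 216.0*I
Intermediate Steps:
H = -76 (H = 2 - 78 = -76)
s = 2*I (s = √(-76 + 72) = √(-4) = 2*I ≈ 2.0*I)
(s + 126)*108 = (2*I + 126)*108 = (126 + 2*I)*108 = 13608 + 216*I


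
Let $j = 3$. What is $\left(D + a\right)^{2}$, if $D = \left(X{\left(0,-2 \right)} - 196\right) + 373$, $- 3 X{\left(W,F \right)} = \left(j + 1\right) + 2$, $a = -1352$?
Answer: $1385329$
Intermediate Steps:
$X{\left(W,F \right)} = -2$ ($X{\left(W,F \right)} = - \frac{\left(3 + 1\right) + 2}{3} = - \frac{4 + 2}{3} = \left(- \frac{1}{3}\right) 6 = -2$)
$D = 175$ ($D = \left(-2 - 196\right) + 373 = -198 + 373 = 175$)
$\left(D + a\right)^{2} = \left(175 - 1352\right)^{2} = \left(-1177\right)^{2} = 1385329$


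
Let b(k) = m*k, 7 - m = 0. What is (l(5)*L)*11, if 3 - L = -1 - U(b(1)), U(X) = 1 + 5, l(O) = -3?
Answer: -330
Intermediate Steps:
m = 7 (m = 7 - 1*0 = 7 + 0 = 7)
b(k) = 7*k
U(X) = 6
L = 10 (L = 3 - (-1 - 1*6) = 3 - (-1 - 6) = 3 - 1*(-7) = 3 + 7 = 10)
(l(5)*L)*11 = -3*10*11 = -30*11 = -330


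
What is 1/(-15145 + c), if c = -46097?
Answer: -1/61242 ≈ -1.6329e-5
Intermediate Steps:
1/(-15145 + c) = 1/(-15145 - 46097) = 1/(-61242) = -1/61242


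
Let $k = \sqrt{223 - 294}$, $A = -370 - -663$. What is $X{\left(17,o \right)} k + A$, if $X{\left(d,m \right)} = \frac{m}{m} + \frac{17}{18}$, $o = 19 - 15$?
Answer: $293 + \frac{35 i \sqrt{71}}{18} \approx 293.0 + 16.384 i$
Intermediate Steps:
$A = 293$ ($A = -370 + 663 = 293$)
$o = 4$
$X{\left(d,m \right)} = \frac{35}{18}$ ($X{\left(d,m \right)} = 1 + 17 \cdot \frac{1}{18} = 1 + \frac{17}{18} = \frac{35}{18}$)
$k = i \sqrt{71}$ ($k = \sqrt{-71} = i \sqrt{71} \approx 8.4261 i$)
$X{\left(17,o \right)} k + A = \frac{35 i \sqrt{71}}{18} + 293 = 293 + \frac{35 i \sqrt{71}}{18}$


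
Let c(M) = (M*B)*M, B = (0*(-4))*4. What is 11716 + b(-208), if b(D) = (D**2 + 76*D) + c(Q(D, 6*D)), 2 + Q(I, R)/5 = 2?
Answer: 39172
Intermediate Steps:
Q(I, R) = 0 (Q(I, R) = -10 + 5*2 = -10 + 10 = 0)
B = 0 (B = 0*4 = 0)
c(M) = 0 (c(M) = (M*0)*M = 0*M = 0)
b(D) = D**2 + 76*D (b(D) = (D**2 + 76*D) + 0 = D**2 + 76*D)
11716 + b(-208) = 11716 - 208*(76 - 208) = 11716 - 208*(-132) = 11716 + 27456 = 39172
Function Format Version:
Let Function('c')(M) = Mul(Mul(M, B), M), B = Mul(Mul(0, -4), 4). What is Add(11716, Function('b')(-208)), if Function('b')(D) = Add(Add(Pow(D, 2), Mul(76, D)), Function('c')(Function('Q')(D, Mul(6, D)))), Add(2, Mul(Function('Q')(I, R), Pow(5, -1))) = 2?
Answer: 39172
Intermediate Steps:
Function('Q')(I, R) = 0 (Function('Q')(I, R) = Add(-10, Mul(5, 2)) = Add(-10, 10) = 0)
B = 0 (B = Mul(0, 4) = 0)
Function('c')(M) = 0 (Function('c')(M) = Mul(Mul(M, 0), M) = Mul(0, M) = 0)
Function('b')(D) = Add(Pow(D, 2), Mul(76, D)) (Function('b')(D) = Add(Add(Pow(D, 2), Mul(76, D)), 0) = Add(Pow(D, 2), Mul(76, D)))
Add(11716, Function('b')(-208)) = Add(11716, Mul(-208, Add(76, -208))) = Add(11716, Mul(-208, -132)) = Add(11716, 27456) = 39172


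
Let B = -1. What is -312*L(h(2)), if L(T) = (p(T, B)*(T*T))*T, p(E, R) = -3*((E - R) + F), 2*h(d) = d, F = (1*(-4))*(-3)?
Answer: 13104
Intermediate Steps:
F = 12 (F = -4*(-3) = 12)
h(d) = d/2
p(E, R) = -36 - 3*E + 3*R (p(E, R) = -3*((E - R) + 12) = -3*(12 + E - R) = -36 - 3*E + 3*R)
L(T) = T³*(-39 - 3*T) (L(T) = ((-36 - 3*T + 3*(-1))*(T*T))*T = ((-36 - 3*T - 3)*T²)*T = ((-39 - 3*T)*T²)*T = (T²*(-39 - 3*T))*T = T³*(-39 - 3*T))
-312*L(h(2)) = -936*((½)*2)³*(-13 - 2/2) = -936*1³*(-13 - 1*1) = -936*(-13 - 1) = -936*(-14) = -312*(-42) = 13104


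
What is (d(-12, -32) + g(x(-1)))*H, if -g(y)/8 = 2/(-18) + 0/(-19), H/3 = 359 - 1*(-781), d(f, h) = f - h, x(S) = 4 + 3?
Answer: 71440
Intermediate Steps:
x(S) = 7
H = 3420 (H = 3*(359 - 1*(-781)) = 3*(359 + 781) = 3*1140 = 3420)
g(y) = 8/9 (g(y) = -8*(2/(-18) + 0/(-19)) = -8*(2*(-1/18) + 0*(-1/19)) = -8*(-1/9 + 0) = -8*(-1/9) = 8/9)
(d(-12, -32) + g(x(-1)))*H = ((-12 - 1*(-32)) + 8/9)*3420 = ((-12 + 32) + 8/9)*3420 = (20 + 8/9)*3420 = (188/9)*3420 = 71440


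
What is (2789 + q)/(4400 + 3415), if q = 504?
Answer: 3293/7815 ≈ 0.42137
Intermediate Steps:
(2789 + q)/(4400 + 3415) = (2789 + 504)/(4400 + 3415) = 3293/7815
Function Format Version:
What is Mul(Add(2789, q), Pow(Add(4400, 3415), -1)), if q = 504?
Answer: Rational(3293, 7815) ≈ 0.42137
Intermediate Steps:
Mul(Add(2789, q), Pow(Add(4400, 3415), -1)) = Mul(Add(2789, 504), Pow(Add(4400, 3415), -1)) = Mul(3293, Pow(7815, -1)) = Mul(3293, Rational(1, 7815)) = Rational(3293, 7815)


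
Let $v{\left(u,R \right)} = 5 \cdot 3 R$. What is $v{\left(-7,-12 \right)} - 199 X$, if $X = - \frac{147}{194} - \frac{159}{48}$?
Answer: $\frac{977723}{1552} \approx 629.98$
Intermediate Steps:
$v{\left(u,R \right)} = 15 R$
$X = - \frac{6317}{1552}$ ($X = \left(-147\right) \frac{1}{194} - \frac{53}{16} = - \frac{147}{194} - \frac{53}{16} = - \frac{6317}{1552} \approx -4.0702$)
$v{\left(-7,-12 \right)} - 199 X = 15 \left(-12\right) - - \frac{1257083}{1552} = -180 + \frac{1257083}{1552} = \frac{977723}{1552}$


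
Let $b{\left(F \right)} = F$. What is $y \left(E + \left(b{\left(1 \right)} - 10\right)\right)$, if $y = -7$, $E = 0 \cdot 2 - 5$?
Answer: $98$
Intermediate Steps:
$E = -5$ ($E = 0 - 5 = -5$)
$y \left(E + \left(b{\left(1 \right)} - 10\right)\right) = - 7 \left(-5 + \left(1 - 10\right)\right) = - 7 \left(-5 - 9\right) = \left(-7\right) \left(-14\right) = 98$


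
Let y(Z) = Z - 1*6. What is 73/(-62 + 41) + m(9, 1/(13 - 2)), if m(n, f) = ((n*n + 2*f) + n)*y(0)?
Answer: -125795/231 ≈ -544.57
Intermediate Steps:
y(Z) = -6 + Z (y(Z) = Z - 6 = -6 + Z)
m(n, f) = -12*f - 6*n - 6*n² (m(n, f) = ((n*n + 2*f) + n)*(-6 + 0) = ((n² + 2*f) + n)*(-6) = (n + n² + 2*f)*(-6) = -12*f - 6*n - 6*n²)
73/(-62 + 41) + m(9, 1/(13 - 2)) = 73/(-62 + 41) + (-12/(13 - 2) - 6*9 - 6*9²) = 73/(-21) + (-12/11 - 54 - 6*81) = 73*(-1/21) + (-12*1/11 - 54 - 486) = -73/21 + (-12/11 - 54 - 486) = -73/21 - 5952/11 = -125795/231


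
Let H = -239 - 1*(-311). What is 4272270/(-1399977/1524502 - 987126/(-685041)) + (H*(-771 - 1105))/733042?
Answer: 15574453231257144670404/1905329458706939 ≈ 8.1742e+6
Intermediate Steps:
H = 72 (H = -239 + 311 = 72)
4272270/(-1399977/1524502 - 987126/(-685041)) + (H*(-771 - 1105))/733042 = 4272270/(-1399977/1524502 - 987126/(-685041)) + (72*(-771 - 1105))/733042 = 4272270/(-1399977*1/1524502 - 987126*(-1/685041)) + (72*(-1876))*(1/733042) = 4272270/(-1399977/1524502 + 47006/32621) - 135072*1/733042 = 4272270/(25992091295/49730779742) - 67536/366521 = 4272270*(49730779742/25992091295) - 67536/366521 = 42492663673670868/5198418259 - 67536/366521 = 15574453231257144670404/1905329458706939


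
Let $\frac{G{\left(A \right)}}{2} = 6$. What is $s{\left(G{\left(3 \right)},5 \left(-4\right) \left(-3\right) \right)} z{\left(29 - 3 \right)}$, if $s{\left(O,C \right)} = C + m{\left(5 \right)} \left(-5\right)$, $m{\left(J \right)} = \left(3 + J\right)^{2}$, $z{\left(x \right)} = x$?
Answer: $-6760$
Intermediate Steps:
$G{\left(A \right)} = 12$ ($G{\left(A \right)} = 2 \cdot 6 = 12$)
$s{\left(O,C \right)} = -320 + C$ ($s{\left(O,C \right)} = C + \left(3 + 5\right)^{2} \left(-5\right) = C + 8^{2} \left(-5\right) = C + 64 \left(-5\right) = C - 320 = -320 + C$)
$s{\left(G{\left(3 \right)},5 \left(-4\right) \left(-3\right) \right)} z{\left(29 - 3 \right)} = \left(-320 + 5 \left(-4\right) \left(-3\right)\right) \left(29 - 3\right) = \left(-320 - -60\right) \left(29 - 3\right) = \left(-320 + 60\right) 26 = \left(-260\right) 26 = -6760$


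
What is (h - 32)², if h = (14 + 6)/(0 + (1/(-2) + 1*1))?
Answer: 64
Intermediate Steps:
h = 40 (h = 20/(0 + (-½ + 1)) = 20/(0 + ½) = 20/(½) = 20*2 = 40)
(h - 32)² = (40 - 32)² = 8² = 64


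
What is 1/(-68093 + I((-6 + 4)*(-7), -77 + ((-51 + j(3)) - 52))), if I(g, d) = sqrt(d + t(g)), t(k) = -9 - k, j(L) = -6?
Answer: -68093/4636656858 - I*sqrt(209)/4636656858 ≈ -1.4686e-5 - 3.1179e-9*I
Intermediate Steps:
I(g, d) = sqrt(-9 + d - g) (I(g, d) = sqrt(d + (-9 - g)) = sqrt(-9 + d - g))
1/(-68093 + I((-6 + 4)*(-7), -77 + ((-51 + j(3)) - 52))) = 1/(-68093 + sqrt(-9 + (-77 + ((-51 - 6) - 52)) - (-6 + 4)*(-7))) = 1/(-68093 + sqrt(-9 + (-77 + (-57 - 52)) - (-2)*(-7))) = 1/(-68093 + sqrt(-9 + (-77 - 109) - 1*14)) = 1/(-68093 + sqrt(-9 - 186 - 14)) = 1/(-68093 + sqrt(-209)) = 1/(-68093 + I*sqrt(209))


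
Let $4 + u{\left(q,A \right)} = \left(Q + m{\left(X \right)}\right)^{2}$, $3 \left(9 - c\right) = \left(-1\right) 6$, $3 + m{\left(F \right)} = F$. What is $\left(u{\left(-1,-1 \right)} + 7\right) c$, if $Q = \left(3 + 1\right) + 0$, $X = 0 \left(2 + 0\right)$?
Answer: $44$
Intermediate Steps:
$X = 0$ ($X = 0 \cdot 2 = 0$)
$Q = 4$ ($Q = 4 + 0 = 4$)
$m{\left(F \right)} = -3 + F$
$c = 11$ ($c = 9 - \frac{\left(-1\right) 6}{3} = 9 - -2 = 9 + 2 = 11$)
$u{\left(q,A \right)} = -3$ ($u{\left(q,A \right)} = -4 + \left(4 + \left(-3 + 0\right)\right)^{2} = -4 + \left(4 - 3\right)^{2} = -4 + 1^{2} = -4 + 1 = -3$)
$\left(u{\left(-1,-1 \right)} + 7\right) c = \left(-3 + 7\right) 11 = 4 \cdot 11 = 44$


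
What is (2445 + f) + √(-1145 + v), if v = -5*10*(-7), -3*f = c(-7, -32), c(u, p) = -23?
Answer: 7358/3 + I*√795 ≈ 2452.7 + 28.196*I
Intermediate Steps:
f = 23/3 (f = -⅓*(-23) = 23/3 ≈ 7.6667)
v = 350 (v = -50*(-7) = 350)
(2445 + f) + √(-1145 + v) = (2445 + 23/3) + √(-1145 + 350) = 7358/3 + √(-795) = 7358/3 + I*√795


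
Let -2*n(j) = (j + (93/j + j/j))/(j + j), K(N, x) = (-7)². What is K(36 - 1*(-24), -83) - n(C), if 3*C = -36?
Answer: 3161/64 ≈ 49.391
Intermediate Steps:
K(N, x) = 49
C = -12 (C = (⅓)*(-36) = -12)
n(j) = -(1 + j + 93/j)/(4*j) (n(j) = -(j + (93/j + j/j))/(2*(j + j)) = -(j + (93/j + 1))/(2*(2*j)) = -(j + (1 + 93/j))*1/(2*j)/2 = -(1 + j + 93/j)*1/(2*j)/2 = -(1 + j + 93/j)/(4*j))
K(36 - 1*(-24), -83) - n(C) = 49 - (-93 - 1*(-12) - 1*(-12)²)/(4*(-12)²) = 49 - (-93 + 12 - 1*144)/(4*144) = 49 - (-93 + 12 - 144)/(4*144) = 49 - (-225)/(4*144) = 49 - 1*(-25/64) = 49 + 25/64 = 3161/64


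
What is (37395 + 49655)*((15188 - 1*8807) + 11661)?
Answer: 1570556100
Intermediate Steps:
(37395 + 49655)*((15188 - 1*8807) + 11661) = 87050*((15188 - 8807) + 11661) = 87050*(6381 + 11661) = 87050*18042 = 1570556100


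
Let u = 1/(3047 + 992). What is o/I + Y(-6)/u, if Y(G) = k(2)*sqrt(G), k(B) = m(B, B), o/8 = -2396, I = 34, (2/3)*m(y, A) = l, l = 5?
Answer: -9584/17 + 60585*I*sqrt(6)/2 ≈ -563.76 + 74201.0*I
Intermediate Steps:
m(y, A) = 15/2 (m(y, A) = (3/2)*5 = 15/2)
u = 1/4039 ≈ 0.00024759
o = -19168 (o = 8*(-2396) = -19168)
k(B) = 15/2
Y(G) = 15*sqrt(G)/2
o/I + Y(-6)/u = -19168/34 + (15*sqrt(-6)/2)/(1/4039) = -19168*1/34 + (15*(I*sqrt(6))/2)*4039 = -9584/17 + (15*I*sqrt(6)/2)*4039 = -9584/17 + 60585*I*sqrt(6)/2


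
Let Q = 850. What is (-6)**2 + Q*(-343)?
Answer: -291514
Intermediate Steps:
(-6)**2 + Q*(-343) = (-6)**2 + 850*(-343) = 36 - 291550 = -291514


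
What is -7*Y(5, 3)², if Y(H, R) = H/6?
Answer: -175/36 ≈ -4.8611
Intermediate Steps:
Y(H, R) = H/6 (Y(H, R) = H*(⅙) = H/6)
-7*Y(5, 3)² = -7*((⅙)*5)² = -7*(⅚)² = -7*25/36 = -175/36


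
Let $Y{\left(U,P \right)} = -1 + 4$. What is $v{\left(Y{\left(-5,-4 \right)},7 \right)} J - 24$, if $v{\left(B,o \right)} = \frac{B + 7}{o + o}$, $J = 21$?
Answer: $-9$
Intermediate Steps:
$Y{\left(U,P \right)} = 3$
$v{\left(B,o \right)} = \frac{7 + B}{2 o}$
$v{\left(Y{\left(-5,-4 \right)},7 \right)} J - 24 = \frac{7 + 3}{2 \cdot 7} \cdot 21 - 24 = \frac{1}{2} \cdot \frac{1}{7} \cdot 10 \cdot 21 - 24 = \frac{5}{7} \cdot 21 - 24 = 15 - 24 = -9$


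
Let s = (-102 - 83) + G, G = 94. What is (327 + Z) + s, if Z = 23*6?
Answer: 374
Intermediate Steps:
Z = 138
s = -91 (s = (-102 - 83) + 94 = -185 + 94 = -91)
(327 + Z) + s = (327 + 138) - 91 = 465 - 91 = 374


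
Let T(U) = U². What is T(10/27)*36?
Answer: 400/81 ≈ 4.9383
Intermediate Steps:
T(10/27)*36 = (10/27)²*36 = (100/729)*36 = 400/81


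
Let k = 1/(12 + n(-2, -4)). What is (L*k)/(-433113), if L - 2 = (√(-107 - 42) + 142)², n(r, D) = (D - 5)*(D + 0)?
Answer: -20017/20789424 - 71*I*√149/5197356 ≈ -0.00096285 - 0.00016675*I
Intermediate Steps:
n(r, D) = D*(-5 + D) (n(r, D) = (-5 + D)*D = D*(-5 + D))
k = 1/48 (k = 1/(12 - 4*(-5 - 4)) = 1/(12 - 4*(-9)) = 1/(12 + 36) = 1/48 ≈ 0.020833)
L = 2 + (142 + I*√149)² (L = 2 + (√(-107 - 42) + 142)² = 2 + (√(-149) + 142)² = 2 + (I*√149 + 142)² = 2 + (142 + I*√149)² ≈ 20017.0 + 3466.7*I)
(L*k)/(-433113) = ((20017 + 284*I*√149)*(1/48))/(-433113) = (20017/48 + 71*I*√149/12)*(-1/433113) = -20017/20789424 - 71*I*√149/5197356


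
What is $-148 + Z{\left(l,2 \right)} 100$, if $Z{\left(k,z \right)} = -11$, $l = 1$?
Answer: $-1248$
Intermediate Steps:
$-148 + Z{\left(l,2 \right)} 100 = -148 - 1100 = -1248$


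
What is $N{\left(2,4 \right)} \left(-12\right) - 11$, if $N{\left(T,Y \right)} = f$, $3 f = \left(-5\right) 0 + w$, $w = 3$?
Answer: $-23$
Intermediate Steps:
$f = 1$ ($f = \frac{\left(-5\right) 0 + 3}{3} = \frac{0 + 3}{3} = \frac{1}{3} \cdot 3 = 1$)
$N{\left(T,Y \right)} = 1$
$N{\left(2,4 \right)} \left(-12\right) - 11 = 1 \left(-12\right) - 11 = -12 - 11 = -23$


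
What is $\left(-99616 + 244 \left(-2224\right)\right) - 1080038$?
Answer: $-1722310$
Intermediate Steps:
$\left(-99616 + 244 \left(-2224\right)\right) - 1080038 = \left(-99616 - 542656\right) - 1080038 = -642272 - 1080038 = -1722310$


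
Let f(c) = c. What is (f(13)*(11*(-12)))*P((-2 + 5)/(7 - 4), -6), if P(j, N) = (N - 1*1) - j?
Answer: 13728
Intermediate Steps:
P(j, N) = -1 + N - j (P(j, N) = (N - 1) - j = (-1 + N) - j = -1 + N - j)
(f(13)*(11*(-12)))*P((-2 + 5)/(7 - 4), -6) = (13*(11*(-12)))*(-1 - 6 - (-2 + 5)/(7 - 4)) = (13*(-132))*(-1 - 6 - 3/3) = -1716*(-1 - 6 - 3/3) = -1716*(-1 - 6 - 1*1) = -1716*(-1 - 6 - 1) = -1716*(-8) = 13728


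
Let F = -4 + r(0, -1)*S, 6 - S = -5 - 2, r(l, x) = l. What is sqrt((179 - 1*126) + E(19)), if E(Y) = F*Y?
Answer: I*sqrt(23) ≈ 4.7958*I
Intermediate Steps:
S = 13 (S = 6 - (-5 - 2) = 6 - 1*(-7) = 6 + 7 = 13)
F = -4 (F = -4 + 0*13 = -4 + 0 = -4)
E(Y) = -4*Y
sqrt((179 - 1*126) + E(19)) = sqrt((179 - 1*126) - 4*19) = sqrt((179 - 126) - 76) = sqrt(53 - 76) = sqrt(-23) = I*sqrt(23)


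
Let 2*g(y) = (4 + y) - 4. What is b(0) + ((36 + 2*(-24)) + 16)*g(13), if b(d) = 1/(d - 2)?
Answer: 51/2 ≈ 25.500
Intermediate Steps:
b(d) = 1/(-2 + d)
g(y) = y/2 (g(y) = ((4 + y) - 4)/2 = y/2)
b(0) + ((36 + 2*(-24)) + 16)*g(13) = 1/(-2 + 0) + ((36 + 2*(-24)) + 16)*((½)*13) = 1/(-2) + ((36 - 48) + 16)*(13/2) = -½ + (-12 + 16)*(13/2) = -½ + 4*(13/2) = -½ + 26 = 51/2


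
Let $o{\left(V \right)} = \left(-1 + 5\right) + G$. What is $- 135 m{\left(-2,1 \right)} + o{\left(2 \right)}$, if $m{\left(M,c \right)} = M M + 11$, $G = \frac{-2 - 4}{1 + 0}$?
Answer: $-2027$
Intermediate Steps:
$G = -6$ ($G = - \frac{6}{1} = \left(-6\right) 1 = -6$)
$m{\left(M,c \right)} = 11 + M^{2}$ ($m{\left(M,c \right)} = M^{2} + 11 = 11 + M^{2}$)
$o{\left(V \right)} = -2$ ($o{\left(V \right)} = \left(-1 + 5\right) - 6 = 4 - 6 = -2$)
$- 135 m{\left(-2,1 \right)} + o{\left(2 \right)} = - 135 \left(11 + \left(-2\right)^{2}\right) - 2 = - 135 \left(11 + 4\right) - 2 = \left(-135\right) 15 - 2 = -2025 - 2 = -2027$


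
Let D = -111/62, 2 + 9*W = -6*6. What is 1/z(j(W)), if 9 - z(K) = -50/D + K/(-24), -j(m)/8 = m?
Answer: -999/17503 ≈ -0.057076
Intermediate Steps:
W = -38/9 (W = -2/9 + (-6*6)/9 = -2/9 + (⅑)*(-36) = -2/9 - 4 = -38/9 ≈ -4.2222)
D = -111/62 (D = -111*1/62 = -111/62 ≈ -1.7903)
j(m) = -8*m
z(K) = -2101/111 + K/24 (z(K) = 9 - (-50/(-111/62) + K/(-24)) = 9 - (-50*(-62/111) + K*(-1/24)) = 9 - (3100/111 - K/24) = 9 + (-3100/111 + K/24) = -2101/111 + K/24)
1/z(j(W)) = 1/(-2101/111 + (-8*(-38/9))/24) = 1/(-2101/111 + (1/24)*(304/9)) = 1/(-2101/111 + 38/27) = 1/(-17503/999) = -999/17503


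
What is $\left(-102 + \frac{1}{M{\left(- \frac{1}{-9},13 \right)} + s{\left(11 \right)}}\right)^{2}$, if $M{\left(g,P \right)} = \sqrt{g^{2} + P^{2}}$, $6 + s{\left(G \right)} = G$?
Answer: $\frac{283332092823}{27214445} - \frac{158539302 \sqrt{10}}{27214445} \approx 10393.0$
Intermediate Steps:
$s{\left(G \right)} = -6 + G$
$M{\left(g,P \right)} = \sqrt{P^{2} + g^{2}}$
$\left(-102 + \frac{1}{M{\left(- \frac{1}{-9},13 \right)} + s{\left(11 \right)}}\right)^{2} = \left(-102 + \frac{1}{\sqrt{13^{2} + \left(- \frac{1}{-9}\right)^{2}} + \left(-6 + 11\right)}\right)^{2} = \left(-102 + \frac{1}{\sqrt{169 + \left(\left(-1\right) \left(- \frac{1}{9}\right)\right)^{2}} + 5}\right)^{2} = \left(-102 + \frac{1}{\sqrt{169 + \left(\frac{1}{9}\right)^{2}} + 5}\right)^{2} = \left(-102 + \frac{1}{\sqrt{169 + \frac{1}{81}} + 5}\right)^{2} = \left(-102 + \frac{1}{\sqrt{\frac{13690}{81}} + 5}\right)^{2} = \left(-102 + \frac{1}{\frac{37 \sqrt{10}}{9} + 5}\right)^{2} = \left(-102 + \frac{1}{5 + \frac{37 \sqrt{10}}{9}}\right)^{2}$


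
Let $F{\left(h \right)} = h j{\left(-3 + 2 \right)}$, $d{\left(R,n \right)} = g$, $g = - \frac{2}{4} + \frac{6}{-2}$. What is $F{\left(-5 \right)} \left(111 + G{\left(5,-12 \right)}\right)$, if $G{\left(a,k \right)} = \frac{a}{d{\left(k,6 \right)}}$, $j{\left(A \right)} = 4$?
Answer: $- \frac{15340}{7} \approx -2191.4$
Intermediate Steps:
$g = - \frac{7}{2}$ ($g = \left(-2\right) \frac{1}{4} + 6 \left(- \frac{1}{2}\right) = - \frac{1}{2} - 3 = - \frac{7}{2} \approx -3.5$)
$d{\left(R,n \right)} = - \frac{7}{2}$
$G{\left(a,k \right)} = - \frac{2 a}{7}$ ($G{\left(a,k \right)} = \frac{a}{- \frac{7}{2}} = a \left(- \frac{2}{7}\right) = - \frac{2 a}{7}$)
$F{\left(h \right)} = 4 h$ ($F{\left(h \right)} = h 4 = 4 h$)
$F{\left(-5 \right)} \left(111 + G{\left(5,-12 \right)}\right) = 4 \left(-5\right) \left(111 - \frac{10}{7}\right) = - 20 \left(111 - \frac{10}{7}\right) = \left(-20\right) \frac{767}{7} = - \frac{15340}{7}$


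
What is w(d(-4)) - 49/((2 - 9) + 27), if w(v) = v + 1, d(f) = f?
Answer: -109/20 ≈ -5.4500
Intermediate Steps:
w(v) = 1 + v
w(d(-4)) - 49/((2 - 9) + 27) = (1 - 4) - 49/((2 - 9) + 27) = -3 - 49/(-7 + 27) = -3 - 49/20 = -109/20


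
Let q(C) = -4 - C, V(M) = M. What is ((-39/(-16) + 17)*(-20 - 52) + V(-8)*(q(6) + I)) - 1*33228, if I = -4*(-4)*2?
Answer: -69607/2 ≈ -34804.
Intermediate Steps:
I = 32 (I = 16*2 = 32)
((-39/(-16) + 17)*(-20 - 52) + V(-8)*(q(6) + I)) - 1*33228 = ((-39/(-16) + 17)*(-20 - 52) - 8*((-4 - 1*6) + 32)) - 1*33228 = ((-39*(-1/16) + 17)*(-72) - 8*((-4 - 6) + 32)) - 33228 = ((39/16 + 17)*(-72) - 8*(-10 + 32)) - 33228 = ((311/16)*(-72) - 8*22) - 33228 = (-2799/2 - 176) - 33228 = -3151/2 - 33228 = -69607/2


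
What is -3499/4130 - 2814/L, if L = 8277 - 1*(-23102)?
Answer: -121416941/129595270 ≈ -0.93689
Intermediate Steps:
L = 31379 (L = 8277 + 23102 = 31379)
-3499/4130 - 2814/L = -3499/4130 - 2814/31379 = -121416941/129595270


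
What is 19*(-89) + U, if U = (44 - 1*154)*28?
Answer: -4771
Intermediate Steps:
U = -3080 (U = (44 - 154)*28 = -110*28 = -3080)
19*(-89) + U = 19*(-89) - 3080 = -1691 - 3080 = -4771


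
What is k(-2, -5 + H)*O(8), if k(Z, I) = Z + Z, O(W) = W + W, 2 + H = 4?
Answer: -64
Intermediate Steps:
H = 2 (H = -2 + 4 = 2)
O(W) = 2*W
k(Z, I) = 2*Z
k(-2, -5 + H)*O(8) = (2*(-2))*(2*8) = -4*16 = -64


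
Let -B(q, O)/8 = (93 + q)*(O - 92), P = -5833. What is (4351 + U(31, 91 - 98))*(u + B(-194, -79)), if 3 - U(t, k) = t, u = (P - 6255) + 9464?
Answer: -608643816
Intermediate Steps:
B(q, O) = -8*(-92 + O)*(93 + q) (B(q, O) = -8*(93 + q)*(O - 92) = -8*(93 + q)*(-92 + O) = -8*(-92 + O)*(93 + q))
u = -2624 (u = (-5833 - 6255) + 9464 = -12088 + 9464 = -2624)
U(t, k) = 3 - t
(4351 + U(31, 91 - 98))*(u + B(-194, -79)) = (4351 + (3 - 1*31))*(-2624 + (68448 - 744*(-79) + 736*(-194) - 8*(-79)*(-194))) = (4351 + (3 - 31))*(-2624 + (68448 + 58776 - 142784 - 122608)) = (4351 - 28)*(-2624 - 138168) = 4323*(-140792) = -608643816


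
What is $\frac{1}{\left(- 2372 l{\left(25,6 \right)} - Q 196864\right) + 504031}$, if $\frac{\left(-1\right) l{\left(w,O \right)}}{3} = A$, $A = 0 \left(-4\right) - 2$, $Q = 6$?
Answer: $- \frac{1}{691385} \approx -1.4464 \cdot 10^{-6}$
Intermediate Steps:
$A = -2$ ($A = 0 - 2 = -2$)
$l{\left(w,O \right)} = 6$ ($l{\left(w,O \right)} = \left(-3\right) \left(-2\right) = 6$)
$\frac{1}{\left(- 2372 l{\left(25,6 \right)} - Q 196864\right) + 504031} = \frac{1}{\left(\left(-2372\right) 6 - 6 \cdot 196864\right) + 504031} = \frac{1}{\left(-14232 - 1181184\right) + 504031} = \frac{1}{-1195416 + 504031} = \frac{1}{-691385} = - \frac{1}{691385}$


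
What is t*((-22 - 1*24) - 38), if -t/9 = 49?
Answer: 37044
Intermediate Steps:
t = -441 (t = -9*49 = -441)
t*((-22 - 1*24) - 38) = -441*((-22 - 1*24) - 38) = -441*((-22 - 24) - 38) = -441*(-46 - 38) = -441*(-84) = 37044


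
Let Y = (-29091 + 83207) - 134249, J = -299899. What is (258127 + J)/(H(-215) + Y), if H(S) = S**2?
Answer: 10443/8477 ≈ 1.2319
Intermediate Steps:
Y = -80133 (Y = 54116 - 134249 = -80133)
(258127 + J)/(H(-215) + Y) = (258127 - 299899)/((-215)**2 - 80133) = -41772/(46225 - 80133) = -41772/(-33908) = -41772*(-1/33908) = 10443/8477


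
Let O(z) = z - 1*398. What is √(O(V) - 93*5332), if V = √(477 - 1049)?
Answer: √(-496274 + 2*I*√143) ≈ 0.017 + 704.47*I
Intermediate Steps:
V = 2*I*√143 (V = √(-572) = 2*I*√143 ≈ 23.917*I)
O(z) = -398 + z (O(z) = z - 398 = -398 + z)
√(O(V) - 93*5332) = √((-398 + 2*I*√143) - 93*5332) = √((-398 + 2*I*√143) - 495876) = √(-496274 + 2*I*√143)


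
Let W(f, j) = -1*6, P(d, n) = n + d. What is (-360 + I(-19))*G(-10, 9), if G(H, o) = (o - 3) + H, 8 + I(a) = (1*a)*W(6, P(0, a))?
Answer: 1016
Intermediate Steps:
P(d, n) = d + n
W(f, j) = -6
I(a) = -8 - 6*a (I(a) = -8 + (1*a)*(-6) = -8 + a*(-6) = -8 - 6*a)
G(H, o) = -3 + H + o (G(H, o) = (-3 + o) + H = -3 + H + o)
(-360 + I(-19))*G(-10, 9) = (-360 + (-8 - 6*(-19)))*(-3 - 10 + 9) = (-360 + (-8 + 114))*(-4) = (-360 + 106)*(-4) = -254*(-4) = 1016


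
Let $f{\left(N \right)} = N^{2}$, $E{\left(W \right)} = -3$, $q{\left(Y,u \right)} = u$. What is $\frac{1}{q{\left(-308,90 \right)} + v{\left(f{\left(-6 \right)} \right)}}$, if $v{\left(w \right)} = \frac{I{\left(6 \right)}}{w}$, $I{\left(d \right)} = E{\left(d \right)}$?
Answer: $\frac{12}{1079} \approx 0.011121$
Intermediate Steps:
$I{\left(d \right)} = -3$
$v{\left(w \right)} = - \frac{3}{w}$
$\frac{1}{q{\left(-308,90 \right)} + v{\left(f{\left(-6 \right)} \right)}} = \frac{1}{90 - \frac{3}{\left(-6\right)^{2}}} = \frac{1}{90 - \frac{3}{36}} = \frac{1}{90 - \frac{1}{12}} = \frac{1}{\frac{1079}{12}} = \frac{12}{1079}$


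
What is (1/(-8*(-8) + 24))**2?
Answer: 1/7744 ≈ 0.00012913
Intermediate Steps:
(1/(-8*(-8) + 24))**2 = (1/(64 + 24))**2 = (1/88)**2 = 1/7744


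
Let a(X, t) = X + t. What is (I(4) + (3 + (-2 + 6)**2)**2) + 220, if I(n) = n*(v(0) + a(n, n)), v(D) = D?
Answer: 613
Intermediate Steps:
I(n) = 2*n**2 (I(n) = n*(0 + (n + n)) = n*(0 + 2*n) = n*(2*n) = 2*n**2)
(I(4) + (3 + (-2 + 6)**2)**2) + 220 = (2*4**2 + (3 + (-2 + 6)**2)**2) + 220 = (2*16 + (3 + 4**2)**2) + 220 = (32 + (3 + 16)**2) + 220 = (32 + 19**2) + 220 = (32 + 361) + 220 = 393 + 220 = 613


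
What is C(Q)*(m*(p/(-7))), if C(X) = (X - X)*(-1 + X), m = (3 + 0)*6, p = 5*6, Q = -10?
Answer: 0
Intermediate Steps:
p = 30
m = 18 (m = 3*6 = 18)
C(X) = 0 (C(X) = 0*(-1 + X) = 0)
C(Q)*(m*(p/(-7))) = 0*(18*(30/(-7))) = 0*(18*(30*(-1/7))) = 0*(18*(-30/7)) = 0*(-540/7) = 0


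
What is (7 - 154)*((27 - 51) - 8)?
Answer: 4704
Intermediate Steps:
(7 - 154)*((27 - 51) - 8) = -147*(-24 - 8) = -147*(-32) = 4704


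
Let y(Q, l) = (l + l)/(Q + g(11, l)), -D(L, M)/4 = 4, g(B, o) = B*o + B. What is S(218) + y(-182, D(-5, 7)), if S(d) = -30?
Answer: -10378/347 ≈ -29.908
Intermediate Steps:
g(B, o) = B + B*o
D(L, M) = -16 (D(L, M) = -4*4 = -16)
y(Q, l) = 2*l/(11 + Q + 11*l) (y(Q, l) = (l + l)/(Q + 11*(1 + l)) = (2*l)/(Q + (11 + 11*l)) = (2*l)/(11 + Q + 11*l) = 2*l/(11 + Q + 11*l))
S(218) + y(-182, D(-5, 7)) = -30 + 2*(-16)/(11 - 182 + 11*(-16)) = -30 + 2*(-16)/(11 - 182 - 176) = -30 + 2*(-16)/(-347) = -30 + 2*(-16)*(-1/347) = -30 + 32/347 = -10378/347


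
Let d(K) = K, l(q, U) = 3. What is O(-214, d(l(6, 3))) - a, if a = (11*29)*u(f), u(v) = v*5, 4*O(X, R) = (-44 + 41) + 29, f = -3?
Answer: 9583/2 ≈ 4791.5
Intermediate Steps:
O(X, R) = 13/2 (O(X, R) = ((-44 + 41) + 29)/4 = (-3 + 29)/4 = (¼)*26 = 13/2)
u(v) = 5*v
a = -4785 (a = (11*29)*(5*(-3)) = 319*(-15) = -4785)
O(-214, d(l(6, 3))) - a = 13/2 - 1*(-4785) = 13/2 + 4785 = 9583/2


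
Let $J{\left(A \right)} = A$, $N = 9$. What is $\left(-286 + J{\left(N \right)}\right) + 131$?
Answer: $-146$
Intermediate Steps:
$\left(-286 + J{\left(N \right)}\right) + 131 = \left(-286 + 9\right) + 131 = -277 + 131 = -146$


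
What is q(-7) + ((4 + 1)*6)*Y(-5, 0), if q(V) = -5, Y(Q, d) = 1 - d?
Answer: 25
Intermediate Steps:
q(-7) + ((4 + 1)*6)*Y(-5, 0) = -5 + ((4 + 1)*6)*(1 - 1*0) = -5 + (5*6)*(1 + 0) = -5 + 30*1 = -5 + 30 = 25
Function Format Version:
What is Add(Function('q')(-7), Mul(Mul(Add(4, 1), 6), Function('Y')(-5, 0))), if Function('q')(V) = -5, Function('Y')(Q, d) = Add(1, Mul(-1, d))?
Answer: 25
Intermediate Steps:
Add(Function('q')(-7), Mul(Mul(Add(4, 1), 6), Function('Y')(-5, 0))) = Add(-5, Mul(Mul(Add(4, 1), 6), Add(1, Mul(-1, 0)))) = Add(-5, Mul(Mul(5, 6), Add(1, 0))) = Add(-5, Mul(30, 1)) = Add(-5, 30) = 25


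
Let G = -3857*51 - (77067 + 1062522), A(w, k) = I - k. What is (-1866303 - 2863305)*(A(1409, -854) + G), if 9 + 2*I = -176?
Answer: 6316554655476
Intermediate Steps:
I = -185/2 (I = -9/2 + (½)*(-176) = -9/2 - 88 = -185/2 ≈ -92.500)
A(w, k) = -185/2 - k
G = -1336296 (G = -196707 - 1*1139589 = -196707 - 1139589 = -1336296)
(-1866303 - 2863305)*(A(1409, -854) + G) = (-1866303 - 2863305)*((-185/2 - 1*(-854)) - 1336296) = -4729608*((-185/2 + 854) - 1336296) = -4729608*(1523/2 - 1336296) = -4729608*(-2671069/2) = 6316554655476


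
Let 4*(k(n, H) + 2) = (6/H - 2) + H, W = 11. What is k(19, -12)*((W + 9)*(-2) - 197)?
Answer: 10665/8 ≈ 1333.1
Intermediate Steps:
k(n, H) = -5/2 + H/4 + 3/(2*H) (k(n, H) = -2 + ((6/H - 2) + H)/4 = -2 + ((-2 + 6/H) + H)/4 = -2 + (-2 + H + 6/H)/4 = -2 + (-½ + H/4 + 3/(2*H)) = -5/2 + H/4 + 3/(2*H))
k(19, -12)*((W + 9)*(-2) - 197) = ((¼)*(6 - 12*(-10 - 12))/(-12))*((11 + 9)*(-2) - 197) = ((¼)*(-1/12)*(6 - 12*(-22)))*(20*(-2) - 197) = ((¼)*(-1/12)*(6 + 264))*(-40 - 197) = ((¼)*(-1/12)*270)*(-237) = -45/8*(-237) = 10665/8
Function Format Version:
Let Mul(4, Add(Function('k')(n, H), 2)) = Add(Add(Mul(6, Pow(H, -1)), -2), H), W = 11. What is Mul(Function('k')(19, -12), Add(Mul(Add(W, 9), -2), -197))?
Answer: Rational(10665, 8) ≈ 1333.1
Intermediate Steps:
Function('k')(n, H) = Add(Rational(-5, 2), Mul(Rational(1, 4), H), Mul(Rational(3, 2), Pow(H, -1))) (Function('k')(n, H) = Add(-2, Mul(Rational(1, 4), Add(Add(Mul(6, Pow(H, -1)), -2), H))) = Add(-2, Mul(Rational(1, 4), Add(Add(-2, Mul(6, Pow(H, -1))), H))) = Add(-2, Mul(Rational(1, 4), Add(-2, H, Mul(6, Pow(H, -1))))) = Add(-2, Add(Rational(-1, 2), Mul(Rational(1, 4), H), Mul(Rational(3, 2), Pow(H, -1)))) = Add(Rational(-5, 2), Mul(Rational(1, 4), H), Mul(Rational(3, 2), Pow(H, -1))))
Mul(Function('k')(19, -12), Add(Mul(Add(W, 9), -2), -197)) = Mul(Mul(Rational(1, 4), Pow(-12, -1), Add(6, Mul(-12, Add(-10, -12)))), Add(Mul(Add(11, 9), -2), -197)) = Mul(Mul(Rational(1, 4), Rational(-1, 12), Add(6, Mul(-12, -22))), Add(Mul(20, -2), -197)) = Mul(Mul(Rational(1, 4), Rational(-1, 12), Add(6, 264)), Add(-40, -197)) = Mul(Mul(Rational(1, 4), Rational(-1, 12), 270), -237) = Mul(Rational(-45, 8), -237) = Rational(10665, 8)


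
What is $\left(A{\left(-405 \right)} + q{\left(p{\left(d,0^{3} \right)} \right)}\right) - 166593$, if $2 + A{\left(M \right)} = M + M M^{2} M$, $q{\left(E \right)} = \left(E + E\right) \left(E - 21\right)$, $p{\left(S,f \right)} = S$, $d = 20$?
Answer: $26904033585$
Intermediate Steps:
$q{\left(E \right)} = 2 E \left(-21 + E\right)$
$A{\left(M \right)} = -2 + M + M^{4}$ ($A{\left(M \right)} = -2 + \left(M + M M^{2} M\right) = -2 + \left(M + M^{3} M\right) = -2 + \left(M + M^{4}\right) = -2 + M + M^{4}$)
$\left(A{\left(-405 \right)} + q{\left(p{\left(d,0^{3} \right)} \right)}\right) - 166593 = \left(\left(-2 - 405 + \left(-405\right)^{4}\right) + 2 \cdot 20 \left(-21 + 20\right)\right) - 166593 = \left(\left(-2 - 405 + 26904200625\right) + 2 \cdot 20 \left(-1\right)\right) - 166593 = \left(26904200218 - 40\right) - 166593 = 26904200178 - 166593 = 26904033585$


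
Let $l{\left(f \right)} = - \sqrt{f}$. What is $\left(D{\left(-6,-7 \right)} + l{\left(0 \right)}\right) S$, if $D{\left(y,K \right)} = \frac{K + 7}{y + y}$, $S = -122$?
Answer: $0$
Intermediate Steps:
$D{\left(y,K \right)} = \frac{7 + K}{2 y}$
$\left(D{\left(-6,-7 \right)} + l{\left(0 \right)}\right) S = \left(\frac{7 - 7}{2 \left(-6\right)} - \sqrt{0}\right) \left(-122\right) = \left(\frac{1}{2} \left(- \frac{1}{6}\right) 0 - 0\right) \left(-122\right) = \left(0 + 0\right) \left(-122\right) = 0 \left(-122\right) = 0$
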